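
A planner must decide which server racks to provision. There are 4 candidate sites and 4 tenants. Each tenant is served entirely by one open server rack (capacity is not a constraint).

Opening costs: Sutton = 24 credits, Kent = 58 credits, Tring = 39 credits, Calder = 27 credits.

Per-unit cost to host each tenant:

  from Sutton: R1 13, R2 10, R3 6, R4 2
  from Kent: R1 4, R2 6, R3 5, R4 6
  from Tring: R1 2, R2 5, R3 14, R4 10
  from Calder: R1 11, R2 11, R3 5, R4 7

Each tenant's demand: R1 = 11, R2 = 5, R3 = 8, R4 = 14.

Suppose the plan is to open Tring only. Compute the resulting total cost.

Each tenant is assigned to its cheapest site among the open ones.
{Tring}: R1→Tring 2·11=22, R2→Tring 5·5=25, R3→Tring 14·8=112, R4→Tring 10·14=140. Service 299; fixed 39; total 338.

Total cost: 338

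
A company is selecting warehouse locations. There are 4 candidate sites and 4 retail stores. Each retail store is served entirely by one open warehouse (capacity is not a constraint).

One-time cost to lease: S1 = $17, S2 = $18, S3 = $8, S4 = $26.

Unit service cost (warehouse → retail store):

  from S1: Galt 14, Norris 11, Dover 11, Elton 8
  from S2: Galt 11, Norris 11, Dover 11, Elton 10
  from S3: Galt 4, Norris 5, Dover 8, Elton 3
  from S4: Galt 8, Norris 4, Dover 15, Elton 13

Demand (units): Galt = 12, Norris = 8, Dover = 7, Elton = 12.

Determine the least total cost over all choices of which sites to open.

For any fixed open set, each retail store goes to its cheapest open site; total = fixed + service.
{S3}: Galt→S3 4·12=48, Norris→S3 5·8=40, Dover→S3 8·7=56, Elton→S3 3·12=36. Service 180; fixed 8; total 188.
{S1, S3}: service 180 + fixed 25 = 205
{S2, S3}: Galt→S3 4·12=48, Norris→S3 5·8=40, Dover→S3 8·7=56, Elton→S3 3·12=36. Service 180; fixed 26; total 206.
{S1, S2, S3, S4}: Galt→S3 4·12=48, Norris→S4 4·8=32, Dover→S3 8·7=56, Elton→S3 3·12=36. Service 172; fixed 69; total 241.
No other subset beats 188.

Minimum total cost: 188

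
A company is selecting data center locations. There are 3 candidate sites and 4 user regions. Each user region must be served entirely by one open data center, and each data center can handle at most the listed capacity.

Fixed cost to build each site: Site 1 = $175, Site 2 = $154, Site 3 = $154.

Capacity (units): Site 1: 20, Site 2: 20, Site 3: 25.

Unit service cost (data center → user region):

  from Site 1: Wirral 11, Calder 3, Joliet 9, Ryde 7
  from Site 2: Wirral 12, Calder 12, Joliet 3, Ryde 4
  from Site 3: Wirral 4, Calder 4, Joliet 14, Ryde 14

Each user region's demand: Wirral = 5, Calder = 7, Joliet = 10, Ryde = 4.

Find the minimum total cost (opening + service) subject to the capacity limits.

Minimum total cost: 402

Open {Site 2, Site 3}: Wirral→Site 3 4·5=20, Calder→Site 3 4·7=28, Joliet→Site 2 3·10=30, Ryde→Site 2 4·4=16.
Loads: Site 2 carries 14/20, Site 3 carries 12/25. Service 94; fixed 308; total 402.
Next best feasible plan costs 442.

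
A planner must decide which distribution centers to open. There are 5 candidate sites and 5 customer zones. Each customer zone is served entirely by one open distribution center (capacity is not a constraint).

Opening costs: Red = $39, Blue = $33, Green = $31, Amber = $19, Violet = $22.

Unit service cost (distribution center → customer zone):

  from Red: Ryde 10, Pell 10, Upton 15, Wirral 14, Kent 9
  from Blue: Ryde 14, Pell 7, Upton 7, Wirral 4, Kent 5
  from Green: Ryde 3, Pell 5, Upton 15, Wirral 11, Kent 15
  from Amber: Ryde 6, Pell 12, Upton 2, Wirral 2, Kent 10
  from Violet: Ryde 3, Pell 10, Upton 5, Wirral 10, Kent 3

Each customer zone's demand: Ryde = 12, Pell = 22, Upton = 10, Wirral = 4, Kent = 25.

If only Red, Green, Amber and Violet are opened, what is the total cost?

Total cost: 360

Each customer zone is assigned to its cheapest site among the open ones.
{Red, Green, Amber, Violet}: Ryde→Green 3·12=36, Pell→Green 5·22=110, Upton→Amber 2·10=20, Wirral→Amber 2·4=8, Kent→Violet 3·25=75. Service 249; fixed 111; total 360.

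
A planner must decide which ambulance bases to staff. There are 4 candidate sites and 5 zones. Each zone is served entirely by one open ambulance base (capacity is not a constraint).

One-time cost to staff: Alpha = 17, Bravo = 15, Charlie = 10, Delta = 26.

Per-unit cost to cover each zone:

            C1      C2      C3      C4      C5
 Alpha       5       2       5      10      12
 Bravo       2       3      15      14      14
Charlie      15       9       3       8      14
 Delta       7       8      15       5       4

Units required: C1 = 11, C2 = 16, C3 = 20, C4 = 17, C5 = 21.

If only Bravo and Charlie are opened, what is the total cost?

Each zone is assigned to its cheapest site among the open ones.
{Bravo, Charlie}: C1→Bravo 2·11=22, C2→Bravo 3·16=48, C3→Charlie 3·20=60, C4→Charlie 8·17=136, C5→Bravo 14·21=294. Service 560; fixed 25; total 585.

Total cost: 585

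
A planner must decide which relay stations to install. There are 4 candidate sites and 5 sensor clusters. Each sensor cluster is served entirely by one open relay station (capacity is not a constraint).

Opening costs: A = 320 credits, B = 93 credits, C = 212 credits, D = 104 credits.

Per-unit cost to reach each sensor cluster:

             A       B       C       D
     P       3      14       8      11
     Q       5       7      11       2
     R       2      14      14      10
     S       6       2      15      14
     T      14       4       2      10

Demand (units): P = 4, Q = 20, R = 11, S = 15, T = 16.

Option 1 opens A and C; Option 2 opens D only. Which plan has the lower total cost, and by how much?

Option 1: {A, C}: P→A 3·4=12, Q→A 5·20=100, R→A 2·11=22, S→A 6·15=90, T→C 2·16=32. Service 256; fixed 532; total 788.
Option 2: {D}: P→D 11·4=44, Q→D 2·20=40, R→D 10·11=110, S→D 14·15=210, T→D 10·16=160. Service 564; fixed 104; total 668.
Difference: |788 − 668| = 120.

Option 2 is cheaper by 120.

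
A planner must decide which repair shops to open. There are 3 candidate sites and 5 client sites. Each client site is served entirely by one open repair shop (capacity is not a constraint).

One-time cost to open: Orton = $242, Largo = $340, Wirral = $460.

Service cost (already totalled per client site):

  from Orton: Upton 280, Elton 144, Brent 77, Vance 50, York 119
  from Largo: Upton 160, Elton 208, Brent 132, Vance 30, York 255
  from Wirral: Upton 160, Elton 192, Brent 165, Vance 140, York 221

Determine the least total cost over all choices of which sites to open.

Minimum total cost: 912

For any fixed open set, each client site goes to its cheapest open site; total = fixed + service.
{Orton}: Upton→Orton 280, Elton→Orton 144, Brent→Orton 77, Vance→Orton 50, York→Orton 119. Service 670; fixed 242; total 912.
{Orton, Largo}: Upton→Largo 160, Elton→Orton 144, Brent→Orton 77, Vance→Largo 30, York→Orton 119. Service 530; fixed 582; total 1112.
{Largo}: Upton→Largo 160, Elton→Largo 208, Brent→Largo 132, Vance→Largo 30, York→Largo 255. Service 785; fixed 340; total 1125.
{Orton, Largo, Wirral}: service 530 + fixed 1042 = 1572
No other subset beats 912.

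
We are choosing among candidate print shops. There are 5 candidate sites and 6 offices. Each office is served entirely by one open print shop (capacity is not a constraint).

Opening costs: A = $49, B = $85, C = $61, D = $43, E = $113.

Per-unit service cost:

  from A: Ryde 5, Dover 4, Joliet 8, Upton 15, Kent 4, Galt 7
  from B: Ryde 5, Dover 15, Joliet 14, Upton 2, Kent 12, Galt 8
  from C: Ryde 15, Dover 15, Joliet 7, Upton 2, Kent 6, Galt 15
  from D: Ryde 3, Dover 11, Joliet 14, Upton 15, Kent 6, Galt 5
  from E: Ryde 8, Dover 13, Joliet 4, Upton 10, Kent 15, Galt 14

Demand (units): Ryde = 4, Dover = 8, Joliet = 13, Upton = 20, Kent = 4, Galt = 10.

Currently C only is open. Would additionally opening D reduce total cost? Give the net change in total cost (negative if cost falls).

Current service cost with {C}: 485.
Adding D: each office re-picks its cheapest; new service cost 305, saving 180.
Extra fixed cost: 43. Net change = 43 − 180 = -137.
(Totals: 546 → 409.)

Yes — net change −137 (cost falls by 137).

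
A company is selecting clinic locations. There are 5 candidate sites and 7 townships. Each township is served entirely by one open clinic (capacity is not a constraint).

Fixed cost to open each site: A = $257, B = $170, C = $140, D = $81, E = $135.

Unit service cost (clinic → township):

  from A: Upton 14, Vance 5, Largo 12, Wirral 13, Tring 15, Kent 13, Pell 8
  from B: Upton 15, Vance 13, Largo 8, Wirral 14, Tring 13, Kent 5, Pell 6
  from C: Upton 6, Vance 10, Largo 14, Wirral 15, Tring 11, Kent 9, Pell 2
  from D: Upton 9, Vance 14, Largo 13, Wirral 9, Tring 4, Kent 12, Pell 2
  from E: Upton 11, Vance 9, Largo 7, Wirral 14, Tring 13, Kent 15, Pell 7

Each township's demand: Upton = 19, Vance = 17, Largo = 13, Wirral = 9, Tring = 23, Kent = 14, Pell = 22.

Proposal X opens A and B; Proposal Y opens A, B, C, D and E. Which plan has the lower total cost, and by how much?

Proposal Y is cheaper by 140.

Proposal X: {A, B}: Upton→A 14·19=266, Vance→A 5·17=85, Largo→B 8·13=104, Wirral→A 13·9=117, Tring→B 13·23=299, Kent→B 5·14=70, Pell→B 6·22=132. Service 1073; fixed 427; total 1500.
Proposal Y: {A, B, C, D, E}: Upton→C 6·19=114, Vance→A 5·17=85, Largo→E 7·13=91, Wirral→D 9·9=81, Tring→D 4·23=92, Kent→B 5·14=70, Pell→C 2·22=44. Service 577; fixed 783; total 1360.
Difference: |1500 − 1360| = 140.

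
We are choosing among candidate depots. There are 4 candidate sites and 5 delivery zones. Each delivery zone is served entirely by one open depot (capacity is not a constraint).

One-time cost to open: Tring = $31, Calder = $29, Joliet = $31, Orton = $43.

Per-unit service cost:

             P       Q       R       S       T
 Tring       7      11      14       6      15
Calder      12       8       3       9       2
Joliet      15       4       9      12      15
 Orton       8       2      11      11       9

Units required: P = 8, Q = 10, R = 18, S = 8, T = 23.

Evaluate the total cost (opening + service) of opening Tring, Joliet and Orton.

Total cost: 598

Each delivery zone is assigned to its cheapest site among the open ones.
{Tring, Joliet, Orton}: P→Tring 7·8=56, Q→Orton 2·10=20, R→Joliet 9·18=162, S→Tring 6·8=48, T→Orton 9·23=207. Service 493; fixed 105; total 598.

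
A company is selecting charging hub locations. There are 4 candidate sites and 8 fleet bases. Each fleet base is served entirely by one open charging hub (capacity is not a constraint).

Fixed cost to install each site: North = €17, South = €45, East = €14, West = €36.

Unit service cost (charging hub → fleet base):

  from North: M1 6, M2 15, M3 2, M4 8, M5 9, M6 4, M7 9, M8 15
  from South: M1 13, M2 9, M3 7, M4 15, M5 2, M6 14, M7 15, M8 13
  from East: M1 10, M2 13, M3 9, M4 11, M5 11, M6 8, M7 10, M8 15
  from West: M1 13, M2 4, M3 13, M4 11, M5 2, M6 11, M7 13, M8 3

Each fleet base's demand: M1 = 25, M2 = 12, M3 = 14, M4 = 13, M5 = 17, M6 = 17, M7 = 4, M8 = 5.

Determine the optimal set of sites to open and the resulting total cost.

For any fixed open set, each fleet base goes to its cheapest open site; total = fixed + service.
{North, West}: M1→North 6·25=150, M2→West 4·12=48, M3→North 2·14=28, M4→North 8·13=104, M5→West 2·17=34, M6→North 4·17=68, M7→North 9·4=36, M8→West 3·5=15. Service 483; fixed 53; total 536.
{North, East, West}: M1→North 6·25=150, M2→West 4·12=48, M3→North 2·14=28, M4→North 8·13=104, M5→West 2·17=34, M6→North 4·17=68, M7→North 9·4=36, M8→West 3·5=15. Service 483; fixed 67; total 550.
{North, South, West}: service 483 + fixed 98 = 581
{North, South, East, West}: service 483 + fixed 112 = 595
No other subset beats 536.

Open North and West; minimum total cost 536.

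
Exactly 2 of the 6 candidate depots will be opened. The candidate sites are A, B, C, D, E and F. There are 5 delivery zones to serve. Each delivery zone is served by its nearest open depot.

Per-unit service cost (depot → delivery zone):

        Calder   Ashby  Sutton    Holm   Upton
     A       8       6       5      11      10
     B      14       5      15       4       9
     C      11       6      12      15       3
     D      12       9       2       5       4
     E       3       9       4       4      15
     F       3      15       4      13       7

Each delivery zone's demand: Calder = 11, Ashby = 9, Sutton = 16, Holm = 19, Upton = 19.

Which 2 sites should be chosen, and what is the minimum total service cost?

Choose C and E; total service cost 284.

With exactly 2 open, each delivery zone uses its cheapest among the chosen.
{C, E}: Calder→E 3·11=33, Ashby→C 6·9=54, Sutton→E 4·16=64, Holm→E 4·19=76, Upton→C 3·19=57. Service cost 284.
{D, E}: service cost 298
{D, F}: service cost 317
Among all 15 size-2 choices, {C, E} is lowest.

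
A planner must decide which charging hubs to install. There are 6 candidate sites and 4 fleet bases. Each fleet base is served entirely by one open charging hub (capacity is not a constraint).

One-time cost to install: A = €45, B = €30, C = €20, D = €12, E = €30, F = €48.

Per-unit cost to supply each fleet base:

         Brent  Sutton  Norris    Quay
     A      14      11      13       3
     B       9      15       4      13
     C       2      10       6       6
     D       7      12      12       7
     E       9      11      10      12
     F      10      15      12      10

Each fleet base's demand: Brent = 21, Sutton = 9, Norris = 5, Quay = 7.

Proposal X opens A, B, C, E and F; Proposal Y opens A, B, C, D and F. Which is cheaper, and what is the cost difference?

Proposal X: {A, B, C, E, F}: Brent→C 2·21=42, Sutton→C 10·9=90, Norris→B 4·5=20, Quay→A 3·7=21. Service 173; fixed 173; total 346.
Proposal Y: {A, B, C, D, F}: Brent→C 2·21=42, Sutton→C 10·9=90, Norris→B 4·5=20, Quay→A 3·7=21. Service 173; fixed 155; total 328.
Difference: |346 − 328| = 18.

Proposal Y is cheaper by 18.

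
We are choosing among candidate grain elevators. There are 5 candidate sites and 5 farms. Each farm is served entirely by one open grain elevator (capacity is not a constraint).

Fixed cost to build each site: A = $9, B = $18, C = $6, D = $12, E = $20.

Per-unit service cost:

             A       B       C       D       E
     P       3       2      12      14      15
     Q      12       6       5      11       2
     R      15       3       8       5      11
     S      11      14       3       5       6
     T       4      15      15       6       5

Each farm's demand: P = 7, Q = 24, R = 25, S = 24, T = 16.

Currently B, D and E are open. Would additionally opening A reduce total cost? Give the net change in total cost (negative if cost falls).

Yes — net change −7 (cost falls by 7).

Current service cost with {B, D, E}: 337.
Adding A: each farm re-picks its cheapest; new service cost 321, saving 16.
Extra fixed cost: 9. Net change = 9 − 16 = -7.
(Totals: 387 → 380.)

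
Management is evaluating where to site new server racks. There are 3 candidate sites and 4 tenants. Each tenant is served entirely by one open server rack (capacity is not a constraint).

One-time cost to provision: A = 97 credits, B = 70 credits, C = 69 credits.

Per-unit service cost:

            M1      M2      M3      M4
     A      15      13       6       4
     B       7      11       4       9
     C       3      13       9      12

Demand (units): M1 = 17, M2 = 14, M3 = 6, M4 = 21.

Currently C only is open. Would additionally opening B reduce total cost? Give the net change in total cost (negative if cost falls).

Current service cost with {C}: 539.
Adding B: each tenant re-picks its cheapest; new service cost 418, saving 121.
Extra fixed cost: 70. Net change = 70 − 121 = -51.
(Totals: 608 → 557.)

Yes — net change −51 (cost falls by 51).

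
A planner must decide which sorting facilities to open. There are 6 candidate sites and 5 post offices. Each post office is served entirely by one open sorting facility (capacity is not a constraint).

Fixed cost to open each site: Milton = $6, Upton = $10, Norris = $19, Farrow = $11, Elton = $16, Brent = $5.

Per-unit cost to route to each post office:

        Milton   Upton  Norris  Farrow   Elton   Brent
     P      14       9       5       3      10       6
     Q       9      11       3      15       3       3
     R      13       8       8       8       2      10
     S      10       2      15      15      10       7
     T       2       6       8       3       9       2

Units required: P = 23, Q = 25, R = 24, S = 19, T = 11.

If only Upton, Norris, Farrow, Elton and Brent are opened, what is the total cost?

Each post office is assigned to its cheapest site among the open ones.
{Upton, Norris, Farrow, Elton, Brent}: P→Farrow 3·23=69, Q→Norris 3·25=75, R→Elton 2·24=48, S→Upton 2·19=38, T→Brent 2·11=22. Service 252; fixed 61; total 313.

Total cost: 313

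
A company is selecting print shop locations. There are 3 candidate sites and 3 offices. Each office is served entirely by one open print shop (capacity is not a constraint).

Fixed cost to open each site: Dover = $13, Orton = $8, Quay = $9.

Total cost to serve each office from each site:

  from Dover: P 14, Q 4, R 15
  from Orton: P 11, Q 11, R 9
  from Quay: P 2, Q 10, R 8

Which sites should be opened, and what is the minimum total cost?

Open Quay only; minimum total cost 29.

For any fixed open set, each office goes to its cheapest open site; total = fixed + service.
{Quay}: P→Quay 2, Q→Quay 10, R→Quay 8. Service 20; fixed 9; total 29.
{Dover, Quay}: P→Quay 2, Q→Dover 4, R→Quay 8. Service 14; fixed 22; total 36.
{Orton, Quay}: P→Quay 2, Q→Quay 10, R→Quay 8. Service 20; fixed 17; total 37.
{Dover, Orton, Quay}: service 14 + fixed 30 = 44
No other subset beats 29.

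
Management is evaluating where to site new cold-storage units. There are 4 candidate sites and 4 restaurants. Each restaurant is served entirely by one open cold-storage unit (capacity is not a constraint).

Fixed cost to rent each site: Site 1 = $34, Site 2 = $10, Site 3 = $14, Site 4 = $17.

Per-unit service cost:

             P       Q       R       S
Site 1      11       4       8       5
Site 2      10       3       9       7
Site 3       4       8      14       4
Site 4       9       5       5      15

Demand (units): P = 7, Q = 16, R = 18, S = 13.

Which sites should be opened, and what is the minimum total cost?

For any fixed open set, each restaurant goes to its cheapest open site; total = fixed + service.
{Site 2, Site 3, Site 4}: P→Site 3 4·7=28, Q→Site 2 3·16=48, R→Site 4 5·18=90, S→Site 3 4·13=52. Service 218; fixed 41; total 259.
{Site 3, Site 4}: service 250 + fixed 31 = 281
{Site 1, Site 2, Site 3, Site 4}: service 218 + fixed 75 = 293
{Site 2}: service 371 + fixed 10 = 381
No other subset beats 259.

Open Site 2, Site 3 and Site 4; minimum total cost 259.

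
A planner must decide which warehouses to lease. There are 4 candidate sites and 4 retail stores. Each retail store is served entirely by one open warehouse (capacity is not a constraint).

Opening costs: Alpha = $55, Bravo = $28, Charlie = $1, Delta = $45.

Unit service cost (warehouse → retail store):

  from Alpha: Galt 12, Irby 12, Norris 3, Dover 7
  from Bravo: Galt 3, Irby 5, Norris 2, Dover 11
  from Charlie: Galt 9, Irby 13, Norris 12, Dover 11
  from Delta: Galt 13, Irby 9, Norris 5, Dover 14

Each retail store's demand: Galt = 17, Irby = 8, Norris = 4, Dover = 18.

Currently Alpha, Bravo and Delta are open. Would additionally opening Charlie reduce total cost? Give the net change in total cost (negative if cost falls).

No — net change +1 (cost rises by 1).

Current service cost with {Alpha, Bravo, Delta}: 225.
Adding Charlie: each retail store re-picks its cheapest; new service cost 225, saving 0.
Extra fixed cost: 1. Net change = 1 − 0 = 1.
(Totals: 353 → 354.)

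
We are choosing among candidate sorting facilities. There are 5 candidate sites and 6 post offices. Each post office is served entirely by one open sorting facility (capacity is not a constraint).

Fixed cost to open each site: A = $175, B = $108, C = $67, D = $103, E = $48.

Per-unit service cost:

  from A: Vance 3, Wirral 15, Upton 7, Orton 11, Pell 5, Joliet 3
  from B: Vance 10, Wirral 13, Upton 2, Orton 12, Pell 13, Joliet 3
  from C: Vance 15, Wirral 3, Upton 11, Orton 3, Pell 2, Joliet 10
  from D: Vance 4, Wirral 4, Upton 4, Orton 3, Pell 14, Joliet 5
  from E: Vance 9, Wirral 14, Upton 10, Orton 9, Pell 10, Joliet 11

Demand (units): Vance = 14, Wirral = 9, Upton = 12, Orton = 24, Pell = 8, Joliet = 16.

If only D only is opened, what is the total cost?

Each post office is assigned to its cheapest site among the open ones.
{D}: Vance→D 4·14=56, Wirral→D 4·9=36, Upton→D 4·12=48, Orton→D 3·24=72, Pell→D 14·8=112, Joliet→D 5·16=80. Service 404; fixed 103; total 507.

Total cost: 507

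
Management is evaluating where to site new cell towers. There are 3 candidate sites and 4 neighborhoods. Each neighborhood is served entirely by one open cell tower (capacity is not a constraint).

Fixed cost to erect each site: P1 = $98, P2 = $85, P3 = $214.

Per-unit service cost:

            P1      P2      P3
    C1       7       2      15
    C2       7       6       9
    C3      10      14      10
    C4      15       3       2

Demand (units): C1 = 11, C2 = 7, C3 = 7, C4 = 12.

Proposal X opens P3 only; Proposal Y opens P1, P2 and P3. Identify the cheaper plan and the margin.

Proposal X is cheaper by 19.

Proposal X: {P3}: C1→P3 15·11=165, C2→P3 9·7=63, C3→P3 10·7=70, C4→P3 2·12=24. Service 322; fixed 214; total 536.
Proposal Y: {P1, P2, P3}: C1→P2 2·11=22, C2→P2 6·7=42, C3→P1 10·7=70, C4→P3 2·12=24. Service 158; fixed 397; total 555.
Difference: |536 − 555| = 19.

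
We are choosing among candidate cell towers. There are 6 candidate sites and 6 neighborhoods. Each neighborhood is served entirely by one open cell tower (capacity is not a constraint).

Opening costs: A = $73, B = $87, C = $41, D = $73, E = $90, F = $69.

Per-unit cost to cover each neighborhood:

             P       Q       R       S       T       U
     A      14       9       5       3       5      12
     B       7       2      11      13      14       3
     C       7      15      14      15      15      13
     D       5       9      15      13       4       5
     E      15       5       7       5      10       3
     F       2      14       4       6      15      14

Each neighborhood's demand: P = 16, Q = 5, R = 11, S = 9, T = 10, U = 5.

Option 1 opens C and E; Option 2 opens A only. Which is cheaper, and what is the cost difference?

Option 1 is cheaper by 29.

Option 1: {C, E}: P→C 7·16=112, Q→E 5·5=25, R→E 7·11=77, S→E 5·9=45, T→E 10·10=100, U→E 3·5=15. Service 374; fixed 131; total 505.
Option 2: {A}: P→A 14·16=224, Q→A 9·5=45, R→A 5·11=55, S→A 3·9=27, T→A 5·10=50, U→A 12·5=60. Service 461; fixed 73; total 534.
Difference: |505 − 534| = 29.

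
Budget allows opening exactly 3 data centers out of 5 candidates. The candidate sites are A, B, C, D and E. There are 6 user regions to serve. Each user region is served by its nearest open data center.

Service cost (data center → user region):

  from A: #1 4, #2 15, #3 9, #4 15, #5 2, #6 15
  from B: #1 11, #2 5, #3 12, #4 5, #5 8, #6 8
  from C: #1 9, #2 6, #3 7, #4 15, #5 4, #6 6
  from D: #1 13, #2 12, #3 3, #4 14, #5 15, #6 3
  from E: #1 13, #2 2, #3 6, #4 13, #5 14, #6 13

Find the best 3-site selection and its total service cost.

Choose A, B and D; total service cost 22.

With exactly 3 open, each user region uses its cheapest among the chosen.
{A, B, D}: #1→A 4, #2→B 5, #3→D 3, #4→B 5, #5→A 2, #6→D 3. Service cost 22.
{A, B, E}: service cost 27
{A, D, E}: service cost 27
Among all 10 size-3 choices, {A, B, D} is lowest.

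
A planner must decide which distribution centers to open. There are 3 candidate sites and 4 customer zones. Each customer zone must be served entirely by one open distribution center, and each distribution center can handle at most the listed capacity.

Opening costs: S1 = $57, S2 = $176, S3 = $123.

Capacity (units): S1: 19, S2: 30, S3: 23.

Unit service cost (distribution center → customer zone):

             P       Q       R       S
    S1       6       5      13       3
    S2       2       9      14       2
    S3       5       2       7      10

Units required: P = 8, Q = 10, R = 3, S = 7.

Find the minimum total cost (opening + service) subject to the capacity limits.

Minimum total cost: 282

Open {S1, S3}: P→S3 5·8=40, Q→S3 2·10=20, R→S3 7·3=21, S→S1 3·7=21.
Loads: S1 carries 7/19, S3 carries 21/23. Service 102; fixed 180; total 282.
Next best feasible plan costs 290.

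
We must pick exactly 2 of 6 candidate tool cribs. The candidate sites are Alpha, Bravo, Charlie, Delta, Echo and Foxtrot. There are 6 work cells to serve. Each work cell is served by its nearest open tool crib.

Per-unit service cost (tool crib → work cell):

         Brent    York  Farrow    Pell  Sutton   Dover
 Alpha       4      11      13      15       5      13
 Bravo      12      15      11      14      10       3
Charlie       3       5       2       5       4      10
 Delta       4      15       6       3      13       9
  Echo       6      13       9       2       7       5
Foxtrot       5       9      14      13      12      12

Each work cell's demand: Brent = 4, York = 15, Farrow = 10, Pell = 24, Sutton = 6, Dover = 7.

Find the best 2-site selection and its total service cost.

With exactly 2 open, each work cell uses its cheapest among the chosen.
{Charlie, Echo}: Brent→Charlie 3·4=12, York→Charlie 5·15=75, Farrow→Charlie 2·10=20, Pell→Echo 2·24=48, Sutton→Charlie 4·6=24, Dover→Echo 5·7=35. Service cost 214.
{Charlie, Delta}: service cost 266
{Bravo, Charlie}: service cost 272
Among all 15 size-2 choices, {Charlie, Echo} is lowest.

Choose Charlie and Echo; total service cost 214.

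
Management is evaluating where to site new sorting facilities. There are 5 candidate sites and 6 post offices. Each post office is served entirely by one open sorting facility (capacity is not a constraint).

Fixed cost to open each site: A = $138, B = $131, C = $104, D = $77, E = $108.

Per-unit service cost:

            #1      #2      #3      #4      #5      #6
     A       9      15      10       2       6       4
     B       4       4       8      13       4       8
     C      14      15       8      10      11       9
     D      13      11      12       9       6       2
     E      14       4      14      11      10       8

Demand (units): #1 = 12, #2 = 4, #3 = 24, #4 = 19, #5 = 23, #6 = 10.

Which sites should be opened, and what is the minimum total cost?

For any fixed open set, each post office goes to its cheapest open site; total = fixed + service.
{A, B}: #1→B 4·12=48, #2→B 4·4=16, #3→B 8·24=192, #4→A 2·19=38, #5→B 4·23=92, #6→A 4·10=40. Service 426; fixed 269; total 695.
{B, D}: #1→B 4·12=48, #2→B 4·4=16, #3→B 8·24=192, #4→D 9·19=171, #5→B 4·23=92, #6→D 2·10=20. Service 539; fixed 208; total 747.
{A, B, D}: #1→B 4·12=48, #2→B 4·4=16, #3→B 8·24=192, #4→A 2·19=38, #5→B 4·23=92, #6→D 2·10=20. Service 406; fixed 346; total 752.
{A, B, C, D, E}: service 406 + fixed 558 = 964
No other subset beats 695.

Open A and B; minimum total cost 695.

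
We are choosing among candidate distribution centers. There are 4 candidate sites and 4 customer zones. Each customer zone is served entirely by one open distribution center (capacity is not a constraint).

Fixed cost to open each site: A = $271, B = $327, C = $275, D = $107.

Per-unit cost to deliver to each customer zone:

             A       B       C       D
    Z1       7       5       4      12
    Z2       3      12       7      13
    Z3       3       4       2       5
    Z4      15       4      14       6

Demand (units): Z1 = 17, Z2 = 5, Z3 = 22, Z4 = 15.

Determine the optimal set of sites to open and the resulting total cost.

For any fixed open set, each customer zone goes to its cheapest open site; total = fixed + service.
{D}: Z1→D 12·17=204, Z2→D 13·5=65, Z3→D 5·22=110, Z4→D 6·15=90. Service 469; fixed 107; total 576.
{C, D}: service 237 + fixed 382 = 619
{B}: Z1→B 5·17=85, Z2→B 12·5=60, Z3→B 4·22=88, Z4→B 4·15=60. Service 293; fixed 327; total 620.
{A, B, C, D}: Z1→C 4·17=68, Z2→A 3·5=15, Z3→C 2·22=44, Z4→B 4·15=60. Service 187; fixed 980; total 1167.
(All 15 nonempty subsets were checked; D only is lowest.)

Open D only; minimum total cost 576.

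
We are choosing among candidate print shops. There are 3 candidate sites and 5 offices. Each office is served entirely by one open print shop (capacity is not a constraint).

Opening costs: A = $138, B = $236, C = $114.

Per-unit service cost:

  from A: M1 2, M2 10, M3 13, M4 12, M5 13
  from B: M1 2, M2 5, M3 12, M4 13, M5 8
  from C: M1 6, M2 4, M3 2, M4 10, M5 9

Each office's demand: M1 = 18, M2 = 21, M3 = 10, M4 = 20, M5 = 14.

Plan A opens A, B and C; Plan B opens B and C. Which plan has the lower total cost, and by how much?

Plan B is cheaper by 138.

Plan A: {A, B, C}: M1→A 2·18=36, M2→C 4·21=84, M3→C 2·10=20, M4→C 10·20=200, M5→B 8·14=112. Service 452; fixed 488; total 940.
Plan B: {B, C}: M1→B 2·18=36, M2→C 4·21=84, M3→C 2·10=20, M4→C 10·20=200, M5→B 8·14=112. Service 452; fixed 350; total 802.
Difference: |940 − 802| = 138.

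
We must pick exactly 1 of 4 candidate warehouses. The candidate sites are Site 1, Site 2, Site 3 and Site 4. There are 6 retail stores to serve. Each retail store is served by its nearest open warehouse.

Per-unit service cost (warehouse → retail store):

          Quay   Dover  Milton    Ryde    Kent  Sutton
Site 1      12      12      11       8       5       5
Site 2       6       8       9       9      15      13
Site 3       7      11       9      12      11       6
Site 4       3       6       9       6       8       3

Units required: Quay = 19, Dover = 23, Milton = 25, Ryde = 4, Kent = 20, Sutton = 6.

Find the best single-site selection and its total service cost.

With exactly 1 open, each retail store uses its cheapest among the chosen.
{Site 4}: Quay→Site 4 3·19=57, Dover→Site 4 6·23=138, Milton→Site 4 9·25=225, Ryde→Site 4 6·4=24, Kent→Site 4 8·20=160, Sutton→Site 4 3·6=18. Service cost 622.
{Site 3}: service cost 915
{Site 2}: service cost 937
Among all 4 size-1 choices, {Site 4} is lowest.

Choose Site 4 only; total service cost 622.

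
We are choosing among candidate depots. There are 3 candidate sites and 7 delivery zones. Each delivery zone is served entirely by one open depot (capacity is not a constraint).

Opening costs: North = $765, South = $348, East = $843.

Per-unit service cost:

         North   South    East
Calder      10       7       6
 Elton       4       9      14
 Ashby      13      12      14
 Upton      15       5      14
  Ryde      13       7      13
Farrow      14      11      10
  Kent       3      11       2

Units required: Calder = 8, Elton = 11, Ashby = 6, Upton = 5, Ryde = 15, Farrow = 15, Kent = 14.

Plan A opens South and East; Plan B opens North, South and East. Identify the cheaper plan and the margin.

Plan A: {South, East}: Calder→East 6·8=48, Elton→South 9·11=99, Ashby→South 12·6=72, Upton→South 5·5=25, Ryde→South 7·15=105, Farrow→East 10·15=150, Kent→East 2·14=28. Service 527; fixed 1191; total 1718.
Plan B: {North, South, East}: Calder→East 6·8=48, Elton→North 4·11=44, Ashby→South 12·6=72, Upton→South 5·5=25, Ryde→South 7·15=105, Farrow→East 10·15=150, Kent→East 2·14=28. Service 472; fixed 1956; total 2428.
Difference: |1718 − 2428| = 710.

Plan A is cheaper by 710.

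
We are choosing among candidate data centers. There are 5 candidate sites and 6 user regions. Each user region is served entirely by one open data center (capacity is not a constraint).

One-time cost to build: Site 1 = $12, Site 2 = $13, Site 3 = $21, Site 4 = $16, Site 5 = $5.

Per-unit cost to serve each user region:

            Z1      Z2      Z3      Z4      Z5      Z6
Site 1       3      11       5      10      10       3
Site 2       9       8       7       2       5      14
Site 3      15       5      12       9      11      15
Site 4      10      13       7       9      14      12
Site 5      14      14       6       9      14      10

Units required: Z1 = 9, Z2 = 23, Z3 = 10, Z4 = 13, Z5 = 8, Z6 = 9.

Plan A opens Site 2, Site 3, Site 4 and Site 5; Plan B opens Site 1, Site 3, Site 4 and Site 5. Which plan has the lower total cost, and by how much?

Plan A is cheaper by 3.

Plan A: {Site 2, Site 3, Site 4, Site 5}: Z1→Site 2 9·9=81, Z2→Site 3 5·23=115, Z3→Site 5 6·10=60, Z4→Site 2 2·13=26, Z5→Site 2 5·8=40, Z6→Site 5 10·9=90. Service 412; fixed 55; total 467.
Plan B: {Site 1, Site 3, Site 4, Site 5}: Z1→Site 1 3·9=27, Z2→Site 3 5·23=115, Z3→Site 1 5·10=50, Z4→Site 3 9·13=117, Z5→Site 1 10·8=80, Z6→Site 1 3·9=27. Service 416; fixed 54; total 470.
Difference: |467 − 470| = 3.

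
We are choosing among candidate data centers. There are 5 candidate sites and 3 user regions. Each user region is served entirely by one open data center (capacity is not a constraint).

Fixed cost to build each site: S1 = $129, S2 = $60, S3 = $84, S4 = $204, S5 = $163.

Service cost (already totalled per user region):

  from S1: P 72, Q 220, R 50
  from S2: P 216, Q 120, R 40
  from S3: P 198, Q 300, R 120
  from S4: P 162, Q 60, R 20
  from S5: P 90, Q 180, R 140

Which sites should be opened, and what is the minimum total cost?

Open S1 and S2; minimum total cost 421.

For any fixed open set, each user region goes to its cheapest open site; total = fixed + service.
{S1, S2}: P→S1 72, Q→S2 120, R→S2 40. Service 232; fixed 189; total 421.
{S2}: service 376 + fixed 60 = 436
{S4}: P→S4 162, Q→S4 60, R→S4 20. Service 242; fixed 204; total 446.
{S1, S2, S3, S4, S5}: P→S1 72, Q→S4 60, R→S4 20. Service 152; fixed 640; total 792.
No other subset beats 421.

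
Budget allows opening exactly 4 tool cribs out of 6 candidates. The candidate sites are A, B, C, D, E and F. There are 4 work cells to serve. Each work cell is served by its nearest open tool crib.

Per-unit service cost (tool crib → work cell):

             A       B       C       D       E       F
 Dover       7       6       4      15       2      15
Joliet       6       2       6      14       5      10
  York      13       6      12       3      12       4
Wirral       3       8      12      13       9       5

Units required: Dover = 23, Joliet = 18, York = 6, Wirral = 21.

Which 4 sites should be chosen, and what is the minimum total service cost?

With exactly 4 open, each work cell uses its cheapest among the chosen.
{A, B, D, E}: Dover→E 2·23=46, Joliet→B 2·18=36, York→D 3·6=18, Wirral→A 3·21=63. Service cost 163.
{A, B, E, F}: service cost 169
{A, B, C, E}: service cost 181
Among all 15 size-4 choices, {A, B, D, E} is lowest.

Choose A, B, D and E; total service cost 163.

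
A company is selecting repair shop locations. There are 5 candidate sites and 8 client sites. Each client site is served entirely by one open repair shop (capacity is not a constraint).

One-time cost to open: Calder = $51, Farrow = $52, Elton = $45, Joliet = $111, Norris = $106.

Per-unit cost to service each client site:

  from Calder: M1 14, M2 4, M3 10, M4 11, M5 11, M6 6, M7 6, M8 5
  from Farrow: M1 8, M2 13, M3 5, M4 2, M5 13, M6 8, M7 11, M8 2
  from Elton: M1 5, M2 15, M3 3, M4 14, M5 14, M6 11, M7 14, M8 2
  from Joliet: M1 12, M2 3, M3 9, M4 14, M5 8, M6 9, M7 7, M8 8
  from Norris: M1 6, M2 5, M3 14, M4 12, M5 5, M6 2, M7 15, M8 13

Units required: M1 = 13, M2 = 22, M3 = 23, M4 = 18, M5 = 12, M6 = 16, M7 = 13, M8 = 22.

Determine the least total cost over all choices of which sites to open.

For any fixed open set, each client site goes to its cheapest open site; total = fixed + service.
{Calder, Farrow, Elton, Norris}: M1→Elton 5·13=65, M2→Calder 4·22=88, M3→Elton 3·23=69, M4→Farrow 2·18=36, M5→Norris 5·12=60, M6→Norris 2·16=32, M7→Calder 6·13=78, M8→Farrow 2·22=44. Service 472; fixed 254; total 726.
{Calder, Farrow, Norris}: M1→Norris 6·13=78, M2→Calder 4·22=88, M3→Farrow 5·23=115, M4→Farrow 2·18=36, M5→Norris 5·12=60, M6→Norris 2·16=32, M7→Calder 6·13=78, M8→Farrow 2·22=44. Service 531; fixed 209; total 740.
{Calder, Farrow, Elton}: service 608 + fixed 148 = 756
{Calder, Farrow, Elton, Joliet, Norris}: service 450 + fixed 365 = 815
No other subset beats 726.

Minimum total cost: 726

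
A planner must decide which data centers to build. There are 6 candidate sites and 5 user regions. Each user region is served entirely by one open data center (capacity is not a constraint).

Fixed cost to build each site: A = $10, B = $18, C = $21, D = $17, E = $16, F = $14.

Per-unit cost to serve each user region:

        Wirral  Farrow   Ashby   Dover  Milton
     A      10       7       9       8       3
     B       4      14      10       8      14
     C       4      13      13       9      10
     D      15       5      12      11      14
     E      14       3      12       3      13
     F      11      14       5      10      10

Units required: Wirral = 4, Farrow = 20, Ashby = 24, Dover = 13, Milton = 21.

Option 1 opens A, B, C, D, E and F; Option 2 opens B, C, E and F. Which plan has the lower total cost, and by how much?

Option 1: {A, B, C, D, E, F}: Wirral→B 4·4=16, Farrow→E 3·20=60, Ashby→F 5·24=120, Dover→E 3·13=39, Milton→A 3·21=63. Service 298; fixed 96; total 394.
Option 2: {B, C, E, F}: Wirral→B 4·4=16, Farrow→E 3·20=60, Ashby→F 5·24=120, Dover→E 3·13=39, Milton→C 10·21=210. Service 445; fixed 69; total 514.
Difference: |394 − 514| = 120.

Option 1 is cheaper by 120.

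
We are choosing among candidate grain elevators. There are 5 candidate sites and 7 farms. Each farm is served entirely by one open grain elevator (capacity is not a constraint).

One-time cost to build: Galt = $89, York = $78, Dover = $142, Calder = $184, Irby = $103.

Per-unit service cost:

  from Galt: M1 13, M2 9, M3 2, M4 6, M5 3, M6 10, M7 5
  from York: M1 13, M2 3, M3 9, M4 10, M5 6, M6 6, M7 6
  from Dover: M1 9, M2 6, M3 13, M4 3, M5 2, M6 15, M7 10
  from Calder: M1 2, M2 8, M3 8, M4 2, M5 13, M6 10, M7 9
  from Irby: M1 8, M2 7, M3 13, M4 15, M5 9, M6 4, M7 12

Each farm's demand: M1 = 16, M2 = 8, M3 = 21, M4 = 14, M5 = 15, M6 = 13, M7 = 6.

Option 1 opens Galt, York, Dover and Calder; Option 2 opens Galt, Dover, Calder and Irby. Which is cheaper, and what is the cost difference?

Option 1: {Galt, York, Dover, Calder}: M1→Calder 2·16=32, M2→York 3·8=24, M3→Galt 2·21=42, M4→Calder 2·14=28, M5→Dover 2·15=30, M6→York 6·13=78, M7→Galt 5·6=30. Service 264; fixed 493; total 757.
Option 2: {Galt, Dover, Calder, Irby}: M1→Calder 2·16=32, M2→Dover 6·8=48, M3→Galt 2·21=42, M4→Calder 2·14=28, M5→Dover 2·15=30, M6→Irby 4·13=52, M7→Galt 5·6=30. Service 262; fixed 518; total 780.
Difference: |757 − 780| = 23.

Option 1 is cheaper by 23.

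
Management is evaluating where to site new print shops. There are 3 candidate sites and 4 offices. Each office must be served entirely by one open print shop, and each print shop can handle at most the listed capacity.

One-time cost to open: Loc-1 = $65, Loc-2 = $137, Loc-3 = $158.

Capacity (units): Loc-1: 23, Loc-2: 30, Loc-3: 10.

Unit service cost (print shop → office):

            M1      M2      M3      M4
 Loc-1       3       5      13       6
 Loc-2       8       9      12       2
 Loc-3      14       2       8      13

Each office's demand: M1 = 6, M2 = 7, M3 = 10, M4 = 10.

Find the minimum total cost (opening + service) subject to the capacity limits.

Open {Loc-1, Loc-2}: M1→Loc-1 3·6=18, M2→Loc-1 5·7=35, M3→Loc-2 12·10=120, M4→Loc-2 2·10=20.
Loads: Loc-1 carries 13/23, Loc-2 carries 20/30. Service 193; fixed 202; total 395.
Next best feasible plan costs 405.

Minimum total cost: 395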